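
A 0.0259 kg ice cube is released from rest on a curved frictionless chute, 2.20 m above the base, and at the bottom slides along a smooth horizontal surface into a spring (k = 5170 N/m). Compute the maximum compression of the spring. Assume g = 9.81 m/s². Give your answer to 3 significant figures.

At max compression the cube is momentarily at rest: mgh = ½kx²
x = √(2mgh/k) = √(2 × 0.0259 × 9.81 × 2.20 / 5170) = 0.01471 m

x = 0.0147 m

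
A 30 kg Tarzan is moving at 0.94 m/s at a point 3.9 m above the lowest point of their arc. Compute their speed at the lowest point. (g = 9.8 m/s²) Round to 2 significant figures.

v = 8.8 m/s

Mechanical energy is conserved (no friction): ½mv₀² + mgh = ½mv²
v² = v₀² + 2gh = (0.94)² + 2(9.8)(3.9) = 77.324
v = √77.324 = 8.793 m/s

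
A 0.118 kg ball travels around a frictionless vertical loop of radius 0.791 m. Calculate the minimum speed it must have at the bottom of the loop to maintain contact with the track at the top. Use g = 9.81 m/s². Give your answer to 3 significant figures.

v = 6.23 m/s

At the top: mg = mv_top²/r ⇒ v_top² = gr = 7.760 m²/s²
Energy from bottom to top (height 2r): ½mv_bot² = ½mv_top² + mg(2r)
v_bot² = gr + 4gr = 5gr = 38.80
v_bot = √(5gr) = 6.229 m/s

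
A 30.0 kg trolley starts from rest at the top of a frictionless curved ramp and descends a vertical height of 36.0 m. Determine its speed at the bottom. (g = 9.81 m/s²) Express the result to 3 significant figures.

v = 26.6 m/s

Energy conservation between the two points: mgh = ½mv²
v = √(2gh) = √(2 × 9.81 × 36.0) = √706.32 = 26.58 m/s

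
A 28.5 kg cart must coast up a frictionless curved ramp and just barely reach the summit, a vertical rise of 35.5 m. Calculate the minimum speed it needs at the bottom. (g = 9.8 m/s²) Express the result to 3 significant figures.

At the top it is momentarily at rest, so all KE converts to PE: ½mv² = mgh
v = √(2gh) = √(2 × 9.8 × 35.5) = 26.38 m/s

v = 26.4 m/s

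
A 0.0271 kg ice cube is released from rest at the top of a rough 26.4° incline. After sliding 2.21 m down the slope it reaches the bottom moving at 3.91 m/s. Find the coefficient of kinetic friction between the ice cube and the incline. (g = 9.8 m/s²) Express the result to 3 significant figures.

Energy balance down the incline: mg L sinθ − ½mv² = μ_k (mg cosθ) L
mgL sinθ = 0.26097 J; ½mv² = 0.20715 J
W_f = 0.26097 − 0.20715 = 0.05382 J
μ_k = W_f/(mg cosθ · L) = 0.05382/(0.2379 × 2.21) = 0.1024

μ_k = 0.102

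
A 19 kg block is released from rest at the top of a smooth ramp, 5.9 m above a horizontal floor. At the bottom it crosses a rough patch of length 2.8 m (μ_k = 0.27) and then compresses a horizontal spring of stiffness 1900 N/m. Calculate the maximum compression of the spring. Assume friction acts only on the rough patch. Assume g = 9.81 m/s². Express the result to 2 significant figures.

x = 1.0 m

Initial energy: E₁ = mgh = (19)(9.81)(5.9) = 1099.7 J
Friction removes W_f = μ_k mg d = (0.27)(19)(9.81)(2.8) = 140.9 J
Energy reaching the spring: E = 1099.7 − 140.9 = 958.79 J
At max compression ½kx² = E ⇒ x = √(2E/k) = √(2 × 958.79/1900) = 1.005 m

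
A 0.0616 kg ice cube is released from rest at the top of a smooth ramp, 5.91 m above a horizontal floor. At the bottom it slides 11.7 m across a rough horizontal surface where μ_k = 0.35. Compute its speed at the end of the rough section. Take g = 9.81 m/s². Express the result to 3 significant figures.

Energy bookkeeping (friction removes W_f = μ_k N d):
mgh = ½mv² + μ_k m g d
W_f = μ_k mg d = (0.35)(0.0616)(9.81)(11.7) = 2.475 J
½mv² = mgh − W_f = 3.5714 − 2.475 = 1.0968 J
v = √(2 × 1.0968/0.0616) = 5.967 m/s

v = 5.97 m/s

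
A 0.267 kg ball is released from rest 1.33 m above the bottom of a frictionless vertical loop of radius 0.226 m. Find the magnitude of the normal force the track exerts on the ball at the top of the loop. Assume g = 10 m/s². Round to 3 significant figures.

N = 18.1 N

Energy from release to top (height 2r): mgh = ½mv_top² + mg(2r)
v_top² = 2g(h − 2r) = 2(10)(1.33 − 0.4520) = 17.560 m²/s²
At the top, both N and weight point toward the centre: N + mg = mv_top²/r
N = m(v_top²/r − g) = 0.267(17.560/0.226 − 10) = 18.08 N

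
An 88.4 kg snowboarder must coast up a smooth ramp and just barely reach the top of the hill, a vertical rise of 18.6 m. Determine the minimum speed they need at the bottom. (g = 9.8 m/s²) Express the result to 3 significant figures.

v = 19.1 m/s

At the top they are momentarily at rest, so all KE converts to PE: ½mv² = mgh
v = √(2gh) = √(2 × 9.8 × 18.6) = 19.09 m/s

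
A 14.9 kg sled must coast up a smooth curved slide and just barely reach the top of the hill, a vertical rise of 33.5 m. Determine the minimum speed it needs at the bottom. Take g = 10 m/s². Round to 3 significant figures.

At the top it is momentarily at rest, so all KE converts to PE: ½mv² = mgh
v = √(2gh) = √(2 × 10 × 33.5) = 25.88 m/s

v = 25.9 m/s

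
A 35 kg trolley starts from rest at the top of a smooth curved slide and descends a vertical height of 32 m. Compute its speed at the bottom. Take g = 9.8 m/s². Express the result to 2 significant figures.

Mechanical energy is conserved (no friction): mgh = ½mv²
v = √(2gh) = √(2 × 9.8 × 32) = √627.20 = 25.04 m/s

v = 25 m/s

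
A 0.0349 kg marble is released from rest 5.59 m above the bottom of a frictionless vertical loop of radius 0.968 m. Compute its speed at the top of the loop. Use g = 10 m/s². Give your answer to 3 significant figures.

v = 8.55 m/s

Energy conservation: mgh = ½mv_top² + mg(2r)
v_top² = 2g(h − 2r) = 2(10)(5.59 − 1.936) = 73.08
v_top = 8.549 m/s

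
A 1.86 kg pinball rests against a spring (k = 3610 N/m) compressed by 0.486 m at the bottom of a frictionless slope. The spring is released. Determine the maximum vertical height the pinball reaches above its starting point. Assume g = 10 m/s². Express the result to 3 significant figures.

At maximum height the pinball is at rest, so ½kx² = mgh
h = kx²/(2mg) = (3610)(0.486)²/(2 × 1.86 × 10) = 22.92 m

h = 22.9 m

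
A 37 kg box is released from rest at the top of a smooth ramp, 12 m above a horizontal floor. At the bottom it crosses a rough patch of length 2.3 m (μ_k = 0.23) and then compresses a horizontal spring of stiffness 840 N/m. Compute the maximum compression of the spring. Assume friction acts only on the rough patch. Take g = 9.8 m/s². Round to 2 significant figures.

Initial energy: E₁ = mgh = (37)(9.8)(12) = 4351.2 J
Friction removes W_f = μ_k mg d = (0.23)(37)(9.8)(2.3) = 191.8 J
Energy reaching the spring: E = 4351.2 − 191.8 = 4159.4 J
At max compression ½kx² = E ⇒ x = √(2E/k) = √(2 × 4159.4/840) = 3.147 m

x = 3.1 m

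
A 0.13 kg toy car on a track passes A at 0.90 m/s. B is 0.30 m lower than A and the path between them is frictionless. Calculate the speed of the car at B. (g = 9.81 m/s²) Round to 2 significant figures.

Energy conservation between the two points: ½mv₀² + mgh = ½mv²
v² = v₀² + 2gh = (0.90)² + 2(9.81)(0.30) = 6.6960
v = √6.6960 = 2.588 m/s

v = 2.6 m/s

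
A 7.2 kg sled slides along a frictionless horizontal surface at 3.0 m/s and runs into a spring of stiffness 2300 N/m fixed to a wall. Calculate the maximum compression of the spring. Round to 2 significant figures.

x = 0.17 m

All KE is stored as spring PE at maximum compression: ½mv² = ½kx²
x = v√(m/k) = 3.0 × √(7.2/2300) = 0.1679 m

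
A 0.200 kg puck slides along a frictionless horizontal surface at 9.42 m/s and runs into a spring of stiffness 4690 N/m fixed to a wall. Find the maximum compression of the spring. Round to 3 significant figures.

x = 0.0615 m

At max compression the puck is momentarily at rest: ½mv² = ½kx²
x = v√(m/k) = 9.42 × √(0.200/4690) = 0.06151 m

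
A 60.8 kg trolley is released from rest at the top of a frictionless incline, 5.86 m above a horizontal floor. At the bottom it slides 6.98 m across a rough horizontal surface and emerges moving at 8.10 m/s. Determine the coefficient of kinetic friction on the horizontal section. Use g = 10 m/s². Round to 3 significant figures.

Energy at the top = energy at the end + work done against friction:
mgh = ½mv² + μ_k m g d
mgh = 3562.9 J; ½mv² = 1994.5 J
W_f = 3562.9 − 1994.5 = 1568 J
μ_k = W_f/(mg·d) = 1568/(608.0 × 6.98) = 0.3696

μ_k = 0.370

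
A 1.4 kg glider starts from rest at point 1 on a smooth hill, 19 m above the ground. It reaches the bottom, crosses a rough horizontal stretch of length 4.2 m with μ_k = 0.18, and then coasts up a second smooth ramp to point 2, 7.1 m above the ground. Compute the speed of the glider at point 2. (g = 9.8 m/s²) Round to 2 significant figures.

v = 15 m/s

Energy at 1: mgh₁ = (1.4)(9.8)(19) = 260.68 J
Friction loss: W_f = μ_k mg d = 10.37 J
At 2: ½mv² + mgh₂ = mgh₁ − W_f
½mv² = 260.68 − 10.37 − 97.412 = 152.90 J
v = √(2 × 152.90/1.4) = 14.78 m/s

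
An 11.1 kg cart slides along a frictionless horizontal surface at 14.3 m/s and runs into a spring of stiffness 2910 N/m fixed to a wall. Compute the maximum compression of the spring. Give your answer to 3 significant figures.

All KE is stored as spring PE at maximum compression: ½mv² = ½kx²
x = v√(m/k) = 14.3 × √(11.1/2910) = 0.8832 m

x = 0.883 m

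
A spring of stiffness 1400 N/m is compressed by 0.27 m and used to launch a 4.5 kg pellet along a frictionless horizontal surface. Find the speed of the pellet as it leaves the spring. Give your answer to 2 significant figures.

v = 4.8 m/s

The pellet leaves the spring when the spring is at natural length, so ½kx² = ½mv²
v = x√(k/m) = 0.27 × √(1400/4.5) = 4.762 m/s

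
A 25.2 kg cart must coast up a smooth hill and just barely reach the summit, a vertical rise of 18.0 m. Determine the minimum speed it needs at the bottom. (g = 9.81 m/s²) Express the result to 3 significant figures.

v = 18.8 m/s

At the top it is momentarily at rest, so all KE converts to PE: ½mv² = mgh
v = √(2gh) = √(2 × 9.81 × 18.0) = 18.79 m/s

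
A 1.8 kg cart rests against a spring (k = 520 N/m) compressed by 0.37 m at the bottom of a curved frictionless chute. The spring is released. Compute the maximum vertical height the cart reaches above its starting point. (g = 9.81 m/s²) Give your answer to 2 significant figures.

All spring PE becomes gravitational PE at the highest point: ½kx² = mgh
h = kx²/(2mg) = (520)(0.37)²/(2 × 1.8 × 9.81) = 2.016 m

h = 2.0 m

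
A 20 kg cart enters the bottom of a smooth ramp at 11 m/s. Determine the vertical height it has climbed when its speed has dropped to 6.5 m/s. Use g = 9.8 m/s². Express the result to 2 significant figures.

Conservation of energy: ½mv₁² = ½mv₂² + mgh
h = (v₁² − v₂²)/(2g) = (11² − 6.5²)/(2 × 9.8) = 4.018 m

h = 4.0 m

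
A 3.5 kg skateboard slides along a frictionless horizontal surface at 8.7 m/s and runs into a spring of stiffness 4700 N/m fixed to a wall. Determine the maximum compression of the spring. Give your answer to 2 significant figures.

All KE is stored as spring PE at maximum compression: ½mv² = ½kx²
x = v√(m/k) = 8.7 × √(3.5/4700) = 0.2374 m

x = 0.24 m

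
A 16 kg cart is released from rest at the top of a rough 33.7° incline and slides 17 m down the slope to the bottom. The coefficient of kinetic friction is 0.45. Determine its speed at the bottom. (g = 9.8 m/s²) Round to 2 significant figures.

v = 7.8 m/s

Energy: mgh = ½mv² + W_f, with h = L sinθ and W_f = μ_k (mg cosθ) L
mgh = mgL sinθ = (16)(9.8)(17)sin33.7° = 1479.0 J
W_f = μ_k mg cosθ · L = (0.45)(16)(9.8)cos33.7°·17 = 997.9 J
½mv² = 1479.0 − 997.9 = 481.05 J
v = √(2 × 481.05/16) = 7.754 m/s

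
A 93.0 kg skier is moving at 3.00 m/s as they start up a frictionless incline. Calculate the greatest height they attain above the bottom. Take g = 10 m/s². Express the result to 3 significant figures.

h = 0.450 m

By energy conservation, ½mv² = mgh
h = v²/(2g) = 3.00²/(2 × 10) = 0.4500 m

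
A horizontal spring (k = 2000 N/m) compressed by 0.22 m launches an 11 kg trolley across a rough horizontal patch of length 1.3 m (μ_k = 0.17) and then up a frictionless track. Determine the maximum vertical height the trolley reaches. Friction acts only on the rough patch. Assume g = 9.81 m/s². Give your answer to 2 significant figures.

Spring energy: E₀ = ½kx² = ½(2000)(0.22)² = 48.400 J
Friction: W_f = μ_k mg d = (0.17)(11)(9.81)(1.3) = 23.85 J
Energy at base of ramp: E = 48.400 − 23.85 = 24.552 J
At max height all remaining energy is PE: mgh = E ⇒ h = E/(mg) = 24.552/(11 × 9.81) = 0.2275 m

h = 0.23 m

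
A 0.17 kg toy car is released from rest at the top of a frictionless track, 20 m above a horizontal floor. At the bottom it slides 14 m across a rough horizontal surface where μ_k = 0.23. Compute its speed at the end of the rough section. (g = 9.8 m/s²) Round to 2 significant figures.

Energy at the top = energy at the end + work done against friction:
mgh = ½mv² + μ_k m g d
W_f = μ_k mg d = (0.23)(0.17)(9.8)(14) = 5.365 J
½mv² = mgh − W_f = 33.320 − 5.365 = 27.955 J
v = √(2 × 27.955/0.17) = 18.14 m/s

v = 18 m/s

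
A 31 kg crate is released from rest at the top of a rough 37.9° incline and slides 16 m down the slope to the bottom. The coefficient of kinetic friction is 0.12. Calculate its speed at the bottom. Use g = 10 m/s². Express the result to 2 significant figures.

Work–energy: mg(L sinθ) − μ_k(mg cosθ)L = ½mv²
mgh = mgL sinθ = (31)(10)(16)sin37.9° = 3046.9 J
W_f = μ_k mg cosθ · L = (0.12)(31)(10)cos37.9°·16 = 469.7 J
½mv² = 3046.9 − 469.7 = 2577.2 J
v = √(2 × 2577.2/31) = 12.89 m/s

v = 13 m/s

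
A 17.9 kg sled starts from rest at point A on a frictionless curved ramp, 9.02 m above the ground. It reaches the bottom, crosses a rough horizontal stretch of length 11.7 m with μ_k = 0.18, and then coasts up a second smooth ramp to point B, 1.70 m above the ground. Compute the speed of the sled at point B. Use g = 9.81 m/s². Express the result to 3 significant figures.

Energy at A: mgh₁ = (17.9)(9.81)(9.02) = 1583.9 J
Friction loss: W_f = μ_k mg d = 369.8 J
At B: ½mv² + mgh₂ = mgh₁ − W_f
½mv² = 1583.9 − 369.8 − 298.52 = 915.57 J
v = √(2 × 915.57/17.9) = 10.11 m/s

v = 10.1 m/s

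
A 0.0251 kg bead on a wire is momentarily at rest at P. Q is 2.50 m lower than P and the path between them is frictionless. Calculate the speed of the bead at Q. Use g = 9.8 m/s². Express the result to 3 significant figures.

v = 7.00 m/s

Mechanical energy is conserved (no friction): mgh = ½mv²
v = √(2gh) = √(2 × 9.8 × 2.50) = √49.000 = 7.000 m/s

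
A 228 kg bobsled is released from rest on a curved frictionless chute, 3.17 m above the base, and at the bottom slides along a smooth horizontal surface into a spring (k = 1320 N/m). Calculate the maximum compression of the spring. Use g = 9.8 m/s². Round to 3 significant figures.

Gravitational PE at the top equals spring PE at max compression: mgh = ½kx²
x = √(2mgh/k) = √(2 × 228 × 9.8 × 3.17 / 1320) = 3.276 m

x = 3.28 m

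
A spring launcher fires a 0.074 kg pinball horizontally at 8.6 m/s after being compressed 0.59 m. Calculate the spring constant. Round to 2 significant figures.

k = 16 N/m

½kx² = ½mv²
k = mv²/x² = (0.074)(8.6)²/(0.59)² = 15.72 N/m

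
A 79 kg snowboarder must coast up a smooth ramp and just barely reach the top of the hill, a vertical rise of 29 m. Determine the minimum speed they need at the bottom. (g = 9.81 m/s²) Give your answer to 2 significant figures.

v = 24 m/s

At the top they are momentarily at rest, so all KE converts to PE: ½mv² = mgh
v = √(2gh) = √(2 × 9.81 × 29) = 23.85 m/s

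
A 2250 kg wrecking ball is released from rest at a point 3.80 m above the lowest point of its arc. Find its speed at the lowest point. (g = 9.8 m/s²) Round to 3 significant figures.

Mechanical energy is conserved (no friction): mgh = ½mv²
v = √(2gh) = √(2 × 9.8 × 3.80) = √74.480 = 8.630 m/s

v = 8.63 m/s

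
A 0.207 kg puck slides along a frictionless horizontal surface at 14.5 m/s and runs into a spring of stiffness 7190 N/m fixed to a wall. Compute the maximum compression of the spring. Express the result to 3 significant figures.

All KE is stored as spring PE at maximum compression: ½mv² = ½kx²
x = v√(m/k) = 14.5 × √(0.207/7190) = 0.07780 m

x = 0.0778 m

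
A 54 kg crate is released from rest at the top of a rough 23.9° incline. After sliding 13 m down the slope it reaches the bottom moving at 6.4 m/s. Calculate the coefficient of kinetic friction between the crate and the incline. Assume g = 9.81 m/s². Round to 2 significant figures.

Energy balance down the incline: mg L sinθ − ½mv² = μ_k (mg cosθ) L
mgL sinθ = 2790.1 J; ½mv² = 1105.9 J
W_f = 2790.1 − 1105.9 = 1684 J
μ_k = W_f/(mg cosθ · L) = 1684/(484.3 × 13) = 0.2675

μ_k = 0.27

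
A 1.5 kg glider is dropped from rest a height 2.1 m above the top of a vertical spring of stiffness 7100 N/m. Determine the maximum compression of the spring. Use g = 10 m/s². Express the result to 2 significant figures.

Take the reference level at the top of the uncompressed spring. At max compression the glider has fallen H + x and is momentarily at rest:
mg(H + x) = ½kx²
½(7100)x² − (1.5)(10)x − (1.5)(10)(2.1) = 0
3550x² − 15.00x − 31.50 = 0
x = [15.00 + √(225.0 + 447300)]/(2 × 3550) = 0.09633 m

x = 0.096 m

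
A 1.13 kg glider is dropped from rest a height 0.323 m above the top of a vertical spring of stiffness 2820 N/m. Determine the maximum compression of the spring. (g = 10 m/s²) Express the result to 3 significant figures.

x = 0.0550 m

Measuring PE from the top of the relaxed spring, at max compression the glider has dropped H + x with zero KE, so:
mg(H + x) = ½kx²
½(2820)x² − (1.13)(10)x − (1.13)(10)(0.323) = 0
1410x² − 11.30x − 3.650 = 0
x = [11.30 + √(127.7 + 20585)]/(2 × 1410) = 0.05504 m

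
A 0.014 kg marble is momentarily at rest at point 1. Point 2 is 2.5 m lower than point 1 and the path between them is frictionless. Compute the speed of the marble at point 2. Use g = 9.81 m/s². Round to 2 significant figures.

v = 7.0 m/s

By conservation of mechanical energy, mgh = ½mv²
v = √(2gh) = √(2 × 9.81 × 2.5) = √49.050 = 7.004 m/s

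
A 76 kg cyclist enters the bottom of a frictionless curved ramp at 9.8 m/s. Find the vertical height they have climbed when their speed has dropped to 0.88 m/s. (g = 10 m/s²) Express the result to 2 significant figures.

h = 4.8 m

Energy balance between the two points: ½mv₁² = ½mv₂² + mgh
h = (v₁² − v₂²)/(2g) = (9.8² − 0.88²)/(2 × 10) = 4.763 m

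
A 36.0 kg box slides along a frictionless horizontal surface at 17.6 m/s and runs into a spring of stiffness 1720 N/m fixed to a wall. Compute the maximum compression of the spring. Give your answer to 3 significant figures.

x = 2.55 m

Conservation of energy between contact and max compression: ½mv² = ½kx²
x = v√(m/k) = 17.6 × √(36.0/1720) = 2.546 m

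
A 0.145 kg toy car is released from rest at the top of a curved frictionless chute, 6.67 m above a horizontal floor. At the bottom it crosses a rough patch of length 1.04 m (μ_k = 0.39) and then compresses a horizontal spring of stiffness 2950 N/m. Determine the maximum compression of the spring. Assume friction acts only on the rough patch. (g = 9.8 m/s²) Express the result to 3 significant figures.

Initial energy: E₁ = mgh = (0.145)(9.8)(6.67) = 9.4781 J
Friction removes W_f = μ_k mg d = (0.39)(0.145)(9.8)(1.04) = 0.5764 J
Energy reaching the spring: E = 9.4781 − 0.5764 = 8.9017 J
At max compression ½kx² = E ⇒ x = √(2E/k) = √(2 × 8.9017/2950) = 0.07769 m

x = 0.0777 m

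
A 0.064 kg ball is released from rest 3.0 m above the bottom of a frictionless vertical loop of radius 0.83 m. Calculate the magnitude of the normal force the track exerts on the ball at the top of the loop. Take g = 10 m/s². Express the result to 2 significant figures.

Energy from release to top (height 2r): mgh = ½mv_top² + mg(2r)
v_top² = 2g(h − 2r) = 2(10)(3.0 − 1.660) = 26.800 m²/s²
At the top, both N and weight point toward the centre: N + mg = mv_top²/r
N = m(v_top²/r − g) = 0.064(26.800/0.83 − 10) = 1.427 N

N = 1.4 N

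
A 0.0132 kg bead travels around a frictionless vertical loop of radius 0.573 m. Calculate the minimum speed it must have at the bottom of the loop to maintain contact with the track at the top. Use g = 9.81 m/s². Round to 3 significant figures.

v = 5.30 m/s

At the top: mg = mv_top²/r ⇒ v_top² = gr = 5.621 m²/s²
Energy from bottom to top (height 2r): ½mv_bot² = ½mv_top² + mg(2r)
v_bot² = gr + 4gr = 5gr = 28.11
v_bot = √(5gr) = 5.301 m/s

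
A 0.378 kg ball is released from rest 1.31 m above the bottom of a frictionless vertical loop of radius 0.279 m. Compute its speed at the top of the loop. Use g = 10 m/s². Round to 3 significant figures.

v = 3.88 m/s

Energy conservation: mgh = ½mv_top² + mg(2r)
v_top² = 2g(h − 2r) = 2(10)(1.31 − 0.5580) = 15.04
v_top = 3.878 m/s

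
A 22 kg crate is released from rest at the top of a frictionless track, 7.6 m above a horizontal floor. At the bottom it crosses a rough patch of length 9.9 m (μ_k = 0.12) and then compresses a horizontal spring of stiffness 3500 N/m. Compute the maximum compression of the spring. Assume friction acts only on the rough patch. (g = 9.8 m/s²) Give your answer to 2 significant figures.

x = 0.89 m

Initial energy: E₁ = mgh = (22)(9.8)(7.6) = 1638.6 J
Friction removes W_f = μ_k mg d = (0.12)(22)(9.8)(9.9) = 256.1 J
Energy reaching the spring: E = 1638.6 − 256.1 = 1382.4 J
At max compression ½kx² = E ⇒ x = √(2E/k) = √(2 × 1382.4/3500) = 0.8888 m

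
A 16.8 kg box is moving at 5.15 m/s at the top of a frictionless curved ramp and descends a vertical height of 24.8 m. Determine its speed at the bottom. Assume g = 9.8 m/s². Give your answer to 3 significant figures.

By conservation of mechanical energy, ½mv₀² + mgh = ½mv²
The mass cancels from both sides.
v² = v₀² + 2gh = (5.15)² + 2(9.8)(24.8) = 512.60
v = √512.60 = 22.64 m/s

v = 22.6 m/s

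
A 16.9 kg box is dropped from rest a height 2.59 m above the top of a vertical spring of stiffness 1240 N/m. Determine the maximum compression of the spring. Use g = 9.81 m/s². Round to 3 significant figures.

x = 0.977 m

Let x be the compression. The total drop is H + x, and the box is instantaneously at rest at max compression, so energy conservation gives:
mg(H + x) = ½kx²
½(1240)x² − (16.9)(9.81)x − (16.9)(9.81)(2.59) = 0
620.0x² − 165.8x − 429.4 = 0
x = [165.8 + √(27486 + 1.0649e+06)]/(2 × 620.0) = 0.9766 m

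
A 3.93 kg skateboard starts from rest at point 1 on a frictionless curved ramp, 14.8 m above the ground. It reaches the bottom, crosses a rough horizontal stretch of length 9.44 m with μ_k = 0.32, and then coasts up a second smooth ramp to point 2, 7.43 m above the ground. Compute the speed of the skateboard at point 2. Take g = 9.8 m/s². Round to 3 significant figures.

Energy at 1: mgh₁ = (3.93)(9.8)(14.8) = 570.01 J
Friction loss: W_f = μ_k mg d = 116.3 J
At 2: ½mv² + mgh₂ = mgh₁ − W_f
½mv² = 570.01 − 116.3 − 286.16 = 167.51 J
v = √(2 × 167.51/3.93) = 9.233 m/s

v = 9.23 m/s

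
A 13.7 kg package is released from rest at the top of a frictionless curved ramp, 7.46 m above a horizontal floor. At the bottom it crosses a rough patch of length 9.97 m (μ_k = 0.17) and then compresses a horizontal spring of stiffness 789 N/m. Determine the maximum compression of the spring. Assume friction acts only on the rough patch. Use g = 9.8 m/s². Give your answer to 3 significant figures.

Initial energy: E₁ = mgh = (13.7)(9.8)(7.46) = 1001.6 J
Friction removes W_f = μ_k mg d = (0.17)(13.7)(9.8)(9.97) = 227.6 J
Energy reaching the spring: E = 1001.6 − 227.6 = 774.02 J
At max compression ½kx² = E ⇒ x = √(2E/k) = √(2 × 774.02/789) = 1.401 m

x = 1.40 m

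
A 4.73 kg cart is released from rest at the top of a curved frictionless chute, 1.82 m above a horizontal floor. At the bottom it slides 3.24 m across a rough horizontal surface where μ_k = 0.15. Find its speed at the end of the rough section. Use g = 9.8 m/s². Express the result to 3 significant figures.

v = 5.11 m/s

Energy bookkeeping (friction removes W_f = μ_k N d):
mgh = ½mv² + μ_k m g d
W_f = μ_k mg d = (0.15)(4.73)(9.8)(3.24) = 22.53 J
½mv² = mgh − W_f = 84.364 − 22.53 = 61.836 J
v = √(2 × 61.836/4.73) = 5.113 m/s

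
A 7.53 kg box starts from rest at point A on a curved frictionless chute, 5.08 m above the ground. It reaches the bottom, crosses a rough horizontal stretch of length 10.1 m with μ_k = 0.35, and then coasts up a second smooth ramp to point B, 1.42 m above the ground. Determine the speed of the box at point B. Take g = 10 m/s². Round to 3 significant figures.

v = 1.58 m/s

Energy at A: mgh₁ = (7.53)(10)(5.08) = 382.52 J
Friction loss: W_f = μ_k mg d = 266.2 J
At B: ½mv² + mgh₂ = mgh₁ − W_f
½mv² = 382.52 − 266.2 − 106.93 = 9.4125 J
v = √(2 × 9.4125/7.53) = 1.581 m/s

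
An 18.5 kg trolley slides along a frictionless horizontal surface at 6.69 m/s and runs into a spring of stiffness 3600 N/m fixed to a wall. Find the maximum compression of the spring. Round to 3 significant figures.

x = 0.480 m

At max compression the trolley is momentarily at rest: ½mv² = ½kx²
x = v√(m/k) = 6.69 × √(18.5/3600) = 0.4796 m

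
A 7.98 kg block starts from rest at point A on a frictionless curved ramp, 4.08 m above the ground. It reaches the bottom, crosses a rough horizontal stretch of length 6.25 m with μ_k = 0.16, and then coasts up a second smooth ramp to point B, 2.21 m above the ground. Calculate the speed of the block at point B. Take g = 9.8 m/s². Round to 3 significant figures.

Energy at A: mgh₁ = (7.98)(9.8)(4.08) = 319.07 J
Friction loss: W_f = μ_k mg d = 78.20 J
At B: ½mv² + mgh₂ = mgh₁ − W_f
½mv² = 319.07 − 78.20 − 172.83 = 68.037 J
v = √(2 × 68.037/7.98) = 4.129 m/s

v = 4.13 m/s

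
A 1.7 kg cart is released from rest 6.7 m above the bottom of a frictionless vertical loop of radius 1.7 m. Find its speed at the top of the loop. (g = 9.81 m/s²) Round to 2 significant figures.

Energy conservation: mgh = ½mv_top² + mg(2r)
v_top² = 2g(h − 2r) = 2(9.81)(6.7 − 3.400) = 64.75
v_top = 8.046 m/s

v = 8.0 m/s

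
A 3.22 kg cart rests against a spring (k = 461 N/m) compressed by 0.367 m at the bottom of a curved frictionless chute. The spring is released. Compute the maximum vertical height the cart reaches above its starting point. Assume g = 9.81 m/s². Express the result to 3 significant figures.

h = 0.983 m

Energy conservation from release to the highest point: ½kx² = mgh
h = kx²/(2mg) = (461)(0.367)²/(2 × 3.22 × 9.81) = 0.9828 m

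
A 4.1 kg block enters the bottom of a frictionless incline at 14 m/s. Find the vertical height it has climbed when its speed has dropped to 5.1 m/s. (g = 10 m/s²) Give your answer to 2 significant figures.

Conservation of energy: ½mv₁² = ½mv₂² + mgh
h = (v₁² − v₂²)/(2g) = (14² − 5.1²)/(2 × 10) = 8.500 m

h = 8.5 m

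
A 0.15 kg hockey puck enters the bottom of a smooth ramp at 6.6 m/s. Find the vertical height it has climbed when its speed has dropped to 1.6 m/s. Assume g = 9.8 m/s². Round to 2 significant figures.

h = 2.1 m

Conservation of energy: ½mv₁² = ½mv₂² + mgh
h = (v₁² − v₂²)/(2g) = (6.6² − 1.6²)/(2 × 9.8) = 2.092 m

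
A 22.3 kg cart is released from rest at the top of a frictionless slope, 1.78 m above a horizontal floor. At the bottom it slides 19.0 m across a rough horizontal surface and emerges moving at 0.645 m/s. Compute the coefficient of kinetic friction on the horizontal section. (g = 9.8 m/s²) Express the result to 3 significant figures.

μ_k = 0.0926

Energy bookkeeping (friction removes W_f = μ_k N d):
mgh = ½mv² + μ_k m g d
mgh = 389.00 J; ½mv² = 4.6387 J
W_f = 389.00 − 4.6387 = 384.4 J
μ_k = W_f/(mg·d) = 384.4/(218.5 × 19.0) = 0.09257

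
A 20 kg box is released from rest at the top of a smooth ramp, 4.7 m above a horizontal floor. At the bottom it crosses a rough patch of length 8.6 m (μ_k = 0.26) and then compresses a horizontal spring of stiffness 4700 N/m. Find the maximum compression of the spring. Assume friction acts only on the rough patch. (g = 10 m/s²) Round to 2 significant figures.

x = 0.46 m

Initial energy: E₁ = mgh = (20)(10)(4.7) = 940.00 J
Friction removes W_f = μ_k mg d = (0.26)(20)(10)(8.6) = 447.2 J
Energy reaching the spring: E = 940.00 − 447.2 = 492.80 J
At max compression ½kx² = E ⇒ x = √(2E/k) = √(2 × 492.80/4700) = 0.4579 m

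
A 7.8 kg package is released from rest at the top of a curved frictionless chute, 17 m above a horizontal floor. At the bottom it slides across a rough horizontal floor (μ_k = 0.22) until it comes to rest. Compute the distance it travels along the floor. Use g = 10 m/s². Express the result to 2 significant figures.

d = 77 m

Applying the work–energy principle:
At rest all PE has been dissipated by friction: mgh = μ_k m g d
d = h/μ_k = 17/0.22 = 77.27 m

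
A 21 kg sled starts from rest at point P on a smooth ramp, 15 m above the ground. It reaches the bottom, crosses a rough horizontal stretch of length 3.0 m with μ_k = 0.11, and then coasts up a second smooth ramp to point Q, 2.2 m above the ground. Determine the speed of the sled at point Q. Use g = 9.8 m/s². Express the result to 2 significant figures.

v = 16 m/s

Energy at P: mgh₁ = (21)(9.8)(15) = 3087.0 J
Friction loss: W_f = μ_k mg d = 67.91 J
At Q: ½mv² + mgh₂ = mgh₁ − W_f
½mv² = 3087.0 − 67.91 − 452.76 = 2566.3 J
v = √(2 × 2566.3/21) = 15.63 m/s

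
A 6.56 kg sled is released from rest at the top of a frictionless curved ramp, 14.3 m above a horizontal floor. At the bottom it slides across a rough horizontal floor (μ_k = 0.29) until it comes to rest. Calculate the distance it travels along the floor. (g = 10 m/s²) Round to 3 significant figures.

d = 49.3 m

Energy bookkeeping (friction removes W_f = μ_k N d):
At rest all PE has been dissipated by friction: mgh = μ_k m g d
d = h/μ_k = 14.3/0.29 = 49.31 m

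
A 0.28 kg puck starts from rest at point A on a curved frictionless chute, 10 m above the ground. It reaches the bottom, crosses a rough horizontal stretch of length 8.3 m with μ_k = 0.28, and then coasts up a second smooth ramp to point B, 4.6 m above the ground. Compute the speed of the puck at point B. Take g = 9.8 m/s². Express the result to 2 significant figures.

Energy at A: mgh₁ = (0.28)(9.8)(10) = 27.440 J
Friction loss: W_f = μ_k mg d = 6.377 J
At B: ½mv² + mgh₂ = mgh₁ − W_f
½mv² = 27.440 − 6.377 − 12.622 = 8.4405 J
v = √(2 × 8.4405/0.28) = 7.765 m/s

v = 7.8 m/s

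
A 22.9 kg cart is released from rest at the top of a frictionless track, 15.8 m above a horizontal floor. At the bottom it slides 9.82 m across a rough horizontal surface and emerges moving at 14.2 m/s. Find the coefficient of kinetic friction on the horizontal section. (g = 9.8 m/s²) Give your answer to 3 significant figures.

Energy bookkeeping (friction removes W_f = μ_k N d):
mgh = ½mv² + μ_k m g d
mgh = 3545.8 J; ½mv² = 2308.8 J
W_f = 3545.8 − 2308.8 = 1237 J
μ_k = W_f/(mg·d) = 1237/(224.4 × 9.82) = 0.5613

μ_k = 0.561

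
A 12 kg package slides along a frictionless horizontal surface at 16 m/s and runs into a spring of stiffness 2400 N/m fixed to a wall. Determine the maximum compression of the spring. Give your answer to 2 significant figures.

x = 1.1 m

All KE is stored as spring PE at maximum compression: ½mv² = ½kx²
x = v√(m/k) = 16 × √(12/2400) = 1.131 m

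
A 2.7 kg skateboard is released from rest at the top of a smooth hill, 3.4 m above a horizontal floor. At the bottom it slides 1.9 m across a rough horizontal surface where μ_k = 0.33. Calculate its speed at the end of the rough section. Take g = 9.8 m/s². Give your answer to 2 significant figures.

Energy at the top = energy at the end + work done against friction:
mgh = ½mv² + μ_k m g d
W_f = μ_k mg d = (0.33)(2.7)(9.8)(1.9) = 16.59 J
½mv² = mgh − W_f = 89.964 − 16.59 = 73.374 J
v = √(2 × 73.374/2.7) = 7.372 m/s

v = 7.4 m/s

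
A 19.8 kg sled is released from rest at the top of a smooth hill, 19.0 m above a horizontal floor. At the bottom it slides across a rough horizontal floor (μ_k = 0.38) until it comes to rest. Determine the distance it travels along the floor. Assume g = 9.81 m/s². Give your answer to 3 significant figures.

Energy bookkeeping (friction removes W_f = μ_k N d):
At rest all PE has been dissipated by friction: mgh = μ_k m g d
d = h/μ_k = 19.0/0.38 = 50.00 m

d = 50.0 m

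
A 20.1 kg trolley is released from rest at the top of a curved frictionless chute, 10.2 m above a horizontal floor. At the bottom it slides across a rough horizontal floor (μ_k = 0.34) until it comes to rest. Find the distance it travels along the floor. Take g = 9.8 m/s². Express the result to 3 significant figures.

d = 30.0 m

Energy bookkeeping (friction removes W_f = μ_k N d):
At rest all PE has been dissipated by friction: mgh = μ_k m g d
d = h/μ_k = 10.2/0.34 = 30.00 m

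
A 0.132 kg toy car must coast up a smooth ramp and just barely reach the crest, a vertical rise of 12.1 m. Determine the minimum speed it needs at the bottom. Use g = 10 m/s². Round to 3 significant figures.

v = 15.6 m/s

At the top it is momentarily at rest, so all KE converts to PE: ½mv² = mgh
v = √(2gh) = √(2 × 10 × 12.1) = 15.56 m/s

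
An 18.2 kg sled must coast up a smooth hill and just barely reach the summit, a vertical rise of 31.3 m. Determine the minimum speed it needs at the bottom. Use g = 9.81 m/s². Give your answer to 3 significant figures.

v = 24.8 m/s

At the top it is momentarily at rest, so all KE converts to PE: ½mv² = mgh
v = √(2gh) = √(2 × 9.81 × 31.3) = 24.78 m/s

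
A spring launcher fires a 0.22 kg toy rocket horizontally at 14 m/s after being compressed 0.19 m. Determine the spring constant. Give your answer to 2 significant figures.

½kx² = ½mv²
k = mv²/x² = (0.22)(14)²/(0.19)² = 1194 N/m

k = 1200 N/m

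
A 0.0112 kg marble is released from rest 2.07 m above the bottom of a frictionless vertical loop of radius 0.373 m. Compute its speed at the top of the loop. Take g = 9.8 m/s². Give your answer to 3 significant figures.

v = 5.09 m/s

Energy conservation: mgh = ½mv_top² + mg(2r)
v_top² = 2g(h − 2r) = 2(9.8)(2.07 − 0.7460) = 25.95
v_top = 5.094 m/s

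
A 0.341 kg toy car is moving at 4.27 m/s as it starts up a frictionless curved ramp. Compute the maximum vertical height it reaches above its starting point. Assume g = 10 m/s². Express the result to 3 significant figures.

Setting KE at the bottom equal to PE gained: ½mv² = mgh
h = v²/(2g) = 4.27²/(2 × 10) = 0.9116 m

h = 0.912 m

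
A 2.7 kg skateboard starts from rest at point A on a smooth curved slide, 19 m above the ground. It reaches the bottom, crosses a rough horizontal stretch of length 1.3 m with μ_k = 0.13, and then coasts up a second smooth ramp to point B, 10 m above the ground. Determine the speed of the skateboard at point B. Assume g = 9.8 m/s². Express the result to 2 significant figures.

v = 13 m/s

Energy at A: mgh₁ = (2.7)(9.8)(19) = 502.74 J
Friction loss: W_f = μ_k mg d = 4.472 J
At B: ½mv² + mgh₂ = mgh₁ − W_f
½mv² = 502.74 − 4.472 − 264.60 = 233.67 J
v = √(2 × 233.67/2.7) = 13.16 m/s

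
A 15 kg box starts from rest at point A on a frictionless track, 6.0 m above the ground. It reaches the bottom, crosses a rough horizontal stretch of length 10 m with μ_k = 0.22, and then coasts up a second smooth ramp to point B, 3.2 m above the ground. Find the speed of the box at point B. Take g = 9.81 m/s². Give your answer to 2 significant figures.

Energy at A: mgh₁ = (15)(9.81)(6.0) = 882.90 J
Friction loss: W_f = μ_k mg d = 323.7 J
At B: ½mv² + mgh₂ = mgh₁ − W_f
½mv² = 882.90 − 323.7 − 470.88 = 88.290 J
v = √(2 × 88.290/15) = 3.431 m/s

v = 3.4 m/s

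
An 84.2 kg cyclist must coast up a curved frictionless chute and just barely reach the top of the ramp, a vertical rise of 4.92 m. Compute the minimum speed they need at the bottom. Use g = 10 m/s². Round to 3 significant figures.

At the top they are momentarily at rest, so all KE converts to PE: ½mv² = mgh
v = √(2gh) = √(2 × 10 × 4.92) = 9.920 m/s

v = 9.92 m/s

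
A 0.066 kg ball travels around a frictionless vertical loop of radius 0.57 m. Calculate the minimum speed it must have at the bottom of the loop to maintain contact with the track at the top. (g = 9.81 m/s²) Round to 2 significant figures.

At the top: mg = mv_top²/r ⇒ v_top² = gr = 5.592 m²/s²
Energy from bottom to top (height 2r): ½mv_bot² = ½mv_top² + mg(2r)
v_bot² = gr + 4gr = 5gr = 27.96
v_bot = √(5gr) = 5.288 m/s

v = 5.3 m/s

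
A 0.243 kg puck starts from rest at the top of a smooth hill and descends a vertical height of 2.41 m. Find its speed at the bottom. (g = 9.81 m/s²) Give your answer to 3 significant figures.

Equating total energy at the two states: mgh = ½mv²
v = √(2gh) = √(2 × 9.81 × 2.41) = √47.284 = 6.876 m/s

v = 6.88 m/s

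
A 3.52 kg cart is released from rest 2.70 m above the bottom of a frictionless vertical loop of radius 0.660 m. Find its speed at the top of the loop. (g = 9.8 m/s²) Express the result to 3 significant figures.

Energy conservation: mgh = ½mv_top² + mg(2r)
v_top² = 2g(h − 2r) = 2(9.8)(2.70 − 1.320) = 27.05
v_top = 5.201 m/s

v = 5.20 m/s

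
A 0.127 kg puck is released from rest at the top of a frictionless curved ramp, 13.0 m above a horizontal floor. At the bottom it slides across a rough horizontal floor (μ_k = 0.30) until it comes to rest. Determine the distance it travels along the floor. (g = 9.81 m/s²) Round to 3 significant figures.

Applying the work–energy principle:
At rest all PE has been dissipated by friction: mgh = μ_k m g d
d = h/μ_k = 13.0/0.30 = 43.33 m

d = 43.3 m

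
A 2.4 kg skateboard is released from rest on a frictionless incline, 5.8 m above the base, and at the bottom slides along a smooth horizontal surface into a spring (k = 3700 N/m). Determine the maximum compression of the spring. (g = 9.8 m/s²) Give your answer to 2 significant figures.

x = 0.27 m

At max compression the skateboard is momentarily at rest: mgh = ½kx²
x = √(2mgh/k) = √(2 × 2.4 × 9.8 × 5.8 / 3700) = 0.2715 m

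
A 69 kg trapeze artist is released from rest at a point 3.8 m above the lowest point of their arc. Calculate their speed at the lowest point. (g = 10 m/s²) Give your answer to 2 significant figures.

v = 8.7 m/s

Equating total energy at the two states: mgh = ½mv²
The mass cancels from both sides.
v = √(2gh) = √(2 × 10 × 3.8) = √76.000 = 8.718 m/s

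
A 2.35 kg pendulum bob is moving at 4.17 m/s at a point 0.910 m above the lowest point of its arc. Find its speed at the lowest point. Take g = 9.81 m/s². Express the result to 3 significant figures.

Mechanical energy is conserved (no friction): ½mv₀² + mgh = ½mv²
v² = v₀² + 2gh = (4.17)² + 2(9.81)(0.910) = 35.243
v = √35.243 = 5.937 m/s

v = 5.94 m/s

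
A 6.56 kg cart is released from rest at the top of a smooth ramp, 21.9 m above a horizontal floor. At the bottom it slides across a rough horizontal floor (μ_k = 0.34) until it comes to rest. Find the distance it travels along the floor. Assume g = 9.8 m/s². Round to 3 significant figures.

d = 64.4 m

Energy at the top = energy at the end + work done against friction:
At rest all PE has been dissipated by friction: mgh = μ_k m g d
d = h/μ_k = 21.9/0.34 = 64.41 m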